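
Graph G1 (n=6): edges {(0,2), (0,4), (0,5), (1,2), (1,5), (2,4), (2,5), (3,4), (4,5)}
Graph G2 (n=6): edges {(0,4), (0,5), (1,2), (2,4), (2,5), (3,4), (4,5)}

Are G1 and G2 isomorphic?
No, not isomorphic

The graphs are NOT isomorphic.

Counting edges: G1 has 9 edge(s); G2 has 7 edge(s).
Edge count is an isomorphism invariant (a bijection on vertices induces a bijection on edges), so differing edge counts rule out isomorphism.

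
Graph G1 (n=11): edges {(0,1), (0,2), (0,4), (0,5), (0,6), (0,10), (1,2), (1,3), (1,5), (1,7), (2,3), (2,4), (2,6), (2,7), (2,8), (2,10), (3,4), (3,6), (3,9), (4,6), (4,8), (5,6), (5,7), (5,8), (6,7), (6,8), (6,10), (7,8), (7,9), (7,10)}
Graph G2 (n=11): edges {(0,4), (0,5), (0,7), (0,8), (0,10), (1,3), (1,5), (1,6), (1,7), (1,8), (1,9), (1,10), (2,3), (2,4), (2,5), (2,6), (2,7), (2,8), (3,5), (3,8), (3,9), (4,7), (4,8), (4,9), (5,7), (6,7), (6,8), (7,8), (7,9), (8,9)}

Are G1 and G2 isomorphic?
Yes, isomorphic

The graphs are isomorphic.
One valid mapping φ: V(G1) → V(G2): 0→2, 1→5, 2→7, 3→0, 4→4, 5→3, 6→8, 7→1, 8→9, 9→10, 10→6

Verify φ preserves adjacency — for each edge of G1, its image is an edge of G2:
  (0,1) → (φ(0),φ(1)) = (2,5) ∈ E(G2) ✓
  (0,2) → (φ(0),φ(2)) = (2,7) ∈ E(G2) ✓
  (0,4) → (φ(0),φ(4)) = (2,4) ∈ E(G2) ✓
  (0,5) → (φ(0),φ(5)) = (2,3) ∈ E(G2) ✓
  (0,6) → (φ(0),φ(6)) = (2,8) ∈ E(G2) ✓
  (0,10) → (φ(0),φ(10)) = (2,6) ∈ E(G2) ✓
  (1,2) → (φ(1),φ(2)) = (5,7) ∈ E(G2) ✓
  (1,3) → (φ(1),φ(3)) = (0,5) ∈ E(G2) ✓
  (1,5) → (φ(1),φ(5)) = (3,5) ∈ E(G2) ✓
  (1,7) → (φ(1),φ(7)) = (1,5) ∈ E(G2) ✓
  (2,3) → (φ(2),φ(3)) = (0,7) ∈ E(G2) ✓
  (2,4) → (φ(2),φ(4)) = (4,7) ∈ E(G2) ✓
  (2,6) → (φ(2),φ(6)) = (7,8) ∈ E(G2) ✓
  (2,7) → (φ(2),φ(7)) = (1,7) ∈ E(G2) ✓
  (2,8) → (φ(2),φ(8)) = (7,9) ∈ E(G2) ✓
  (2,10) → (φ(2),φ(10)) = (6,7) ∈ E(G2) ✓
  (3,4) → (φ(3),φ(4)) = (0,4) ∈ E(G2) ✓
  (3,6) → (φ(3),φ(6)) = (0,8) ∈ E(G2) ✓
  (3,9) → (φ(3),φ(9)) = (0,10) ∈ E(G2) ✓
  (4,6) → (φ(4),φ(6)) = (4,8) ∈ E(G2) ✓
  (4,8) → (φ(4),φ(8)) = (4,9) ∈ E(G2) ✓
  (5,6) → (φ(5),φ(6)) = (3,8) ∈ E(G2) ✓
  (5,7) → (φ(5),φ(7)) = (1,3) ∈ E(G2) ✓
  (5,8) → (φ(5),φ(8)) = (3,9) ∈ E(G2) ✓
  (6,7) → (φ(6),φ(7)) = (1,8) ∈ E(G2) ✓
  (6,8) → (φ(6),φ(8)) = (8,9) ∈ E(G2) ✓
  (6,10) → (φ(6),φ(10)) = (6,8) ∈ E(G2) ✓
  (7,8) → (φ(7),φ(8)) = (1,9) ∈ E(G2) ✓
  (7,9) → (φ(7),φ(9)) = (1,10) ∈ E(G2) ✓
  (7,10) → (φ(7),φ(10)) = (1,6) ∈ E(G2) ✓
All 30 edges of G1 map to edges of G2, and |E(G1)| = |E(G2)| = 30, so φ is a bijection on edges as well as vertices. Hence G1 ≅ G2.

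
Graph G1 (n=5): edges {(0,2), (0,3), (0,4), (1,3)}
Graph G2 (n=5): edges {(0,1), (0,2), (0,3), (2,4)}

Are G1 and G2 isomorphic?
Yes, isomorphic

The graphs are isomorphic.
One valid mapping φ: V(G1) → V(G2): 0→0, 1→4, 2→3, 3→2, 4→1

Verify φ preserves adjacency — for each edge of G1, its image is an edge of G2:
  (0,2) → (φ(0),φ(2)) = (0,3) ∈ E(G2) ✓
  (0,3) → (φ(0),φ(3)) = (0,2) ∈ E(G2) ✓
  (0,4) → (φ(0),φ(4)) = (0,1) ∈ E(G2) ✓
  (1,3) → (φ(1),φ(3)) = (2,4) ∈ E(G2) ✓
All 4 edges of G1 map to edges of G2, and |E(G1)| = |E(G2)| = 4, so φ is a bijection on edges as well as vertices. Hence G1 ≅ G2.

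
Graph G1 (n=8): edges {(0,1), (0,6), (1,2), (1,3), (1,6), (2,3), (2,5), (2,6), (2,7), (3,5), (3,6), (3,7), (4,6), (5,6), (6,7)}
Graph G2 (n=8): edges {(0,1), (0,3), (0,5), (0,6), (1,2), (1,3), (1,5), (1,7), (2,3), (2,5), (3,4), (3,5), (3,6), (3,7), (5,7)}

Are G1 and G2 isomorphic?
Yes, isomorphic

The graphs are isomorphic.
One valid mapping φ: V(G1) → V(G2): 0→6, 1→0, 2→5, 3→1, 4→4, 5→2, 6→3, 7→7

Verify φ preserves adjacency — for each edge of G1, its image is an edge of G2:
  (0,1) → (φ(0),φ(1)) = (0,6) ∈ E(G2) ✓
  (0,6) → (φ(0),φ(6)) = (3,6) ∈ E(G2) ✓
  (1,2) → (φ(1),φ(2)) = (0,5) ∈ E(G2) ✓
  (1,3) → (φ(1),φ(3)) = (0,1) ∈ E(G2) ✓
  (1,6) → (φ(1),φ(6)) = (0,3) ∈ E(G2) ✓
  (2,3) → (φ(2),φ(3)) = (1,5) ∈ E(G2) ✓
  (2,5) → (φ(2),φ(5)) = (2,5) ∈ E(G2) ✓
  (2,6) → (φ(2),φ(6)) = (3,5) ∈ E(G2) ✓
  (2,7) → (φ(2),φ(7)) = (5,7) ∈ E(G2) ✓
  (3,5) → (φ(3),φ(5)) = (1,2) ∈ E(G2) ✓
  (3,6) → (φ(3),φ(6)) = (1,3) ∈ E(G2) ✓
  (3,7) → (φ(3),φ(7)) = (1,7) ∈ E(G2) ✓
  (4,6) → (φ(4),φ(6)) = (3,4) ∈ E(G2) ✓
  (5,6) → (φ(5),φ(6)) = (2,3) ∈ E(G2) ✓
  (6,7) → (φ(6),φ(7)) = (3,7) ∈ E(G2) ✓
All 15 edges of G1 map to edges of G2, and |E(G1)| = |E(G2)| = 15, so φ is a bijection on edges as well as vertices. Hence G1 ≅ G2.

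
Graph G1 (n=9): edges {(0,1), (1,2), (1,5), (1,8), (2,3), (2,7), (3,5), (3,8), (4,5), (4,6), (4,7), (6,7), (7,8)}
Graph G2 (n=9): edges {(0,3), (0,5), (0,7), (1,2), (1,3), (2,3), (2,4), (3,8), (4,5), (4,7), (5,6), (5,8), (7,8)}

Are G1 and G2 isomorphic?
Yes, isomorphic

The graphs are isomorphic.
One valid mapping φ: V(G1) → V(G2): 0→6, 1→5, 2→0, 3→7, 4→2, 5→4, 6→1, 7→3, 8→8

Verify φ preserves adjacency — for each edge of G1, its image is an edge of G2:
  (0,1) → (φ(0),φ(1)) = (5,6) ∈ E(G2) ✓
  (1,2) → (φ(1),φ(2)) = (0,5) ∈ E(G2) ✓
  (1,5) → (φ(1),φ(5)) = (4,5) ∈ E(G2) ✓
  (1,8) → (φ(1),φ(8)) = (5,8) ∈ E(G2) ✓
  (2,3) → (φ(2),φ(3)) = (0,7) ∈ E(G2) ✓
  (2,7) → (φ(2),φ(7)) = (0,3) ∈ E(G2) ✓
  (3,5) → (φ(3),φ(5)) = (4,7) ∈ E(G2) ✓
  (3,8) → (φ(3),φ(8)) = (7,8) ∈ E(G2) ✓
  (4,5) → (φ(4),φ(5)) = (2,4) ∈ E(G2) ✓
  (4,6) → (φ(4),φ(6)) = (1,2) ∈ E(G2) ✓
  (4,7) → (φ(4),φ(7)) = (2,3) ∈ E(G2) ✓
  (6,7) → (φ(6),φ(7)) = (1,3) ∈ E(G2) ✓
  (7,8) → (φ(7),φ(8)) = (3,8) ∈ E(G2) ✓
All 13 edges of G1 map to edges of G2, and |E(G1)| = |E(G2)| = 13, so φ is a bijection on edges as well as vertices. Hence G1 ≅ G2.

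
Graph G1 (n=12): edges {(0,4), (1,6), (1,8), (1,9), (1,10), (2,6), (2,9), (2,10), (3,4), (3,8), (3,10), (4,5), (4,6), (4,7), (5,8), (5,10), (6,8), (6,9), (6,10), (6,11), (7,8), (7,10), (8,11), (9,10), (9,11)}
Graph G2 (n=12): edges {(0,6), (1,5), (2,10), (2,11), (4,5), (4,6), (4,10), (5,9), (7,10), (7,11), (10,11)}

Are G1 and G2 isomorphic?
No, not isomorphic

The graphs are NOT isomorphic.

Connected components of G1: 1 component(s) with vertex sets [[0, 1, 2, 3, 4, 5, 6, 7, 8, 9, 10, 11]], sizes [12].
Connected components of G2: 3 component(s) with vertex sets [[3], [8], [0, 1, 2, 4, 5, 6, 7, 9, 10, 11]], sizes [1, 1, 10].
The number of connected components (and the multiset of component sizes) is an isomorphism invariant — an isomorphism maps each component of G1 bijectively onto a component of G2. Since G1 has 1 component(s) and G2 has 3, they cannot be isomorphic.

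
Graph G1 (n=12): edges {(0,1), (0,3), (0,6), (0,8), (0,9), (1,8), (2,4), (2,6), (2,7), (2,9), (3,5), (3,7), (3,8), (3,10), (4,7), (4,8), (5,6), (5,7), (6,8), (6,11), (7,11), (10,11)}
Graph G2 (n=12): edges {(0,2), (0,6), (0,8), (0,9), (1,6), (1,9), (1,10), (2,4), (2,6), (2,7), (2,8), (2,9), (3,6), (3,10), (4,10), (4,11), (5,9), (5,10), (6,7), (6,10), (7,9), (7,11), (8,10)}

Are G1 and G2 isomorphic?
No, not isomorphic

The graphs are NOT isomorphic.

Counting triangles (3-cliques): G1 has 5, G2 has 7.
Triangle count is an isomorphism invariant, so differing triangle counts rule out isomorphism.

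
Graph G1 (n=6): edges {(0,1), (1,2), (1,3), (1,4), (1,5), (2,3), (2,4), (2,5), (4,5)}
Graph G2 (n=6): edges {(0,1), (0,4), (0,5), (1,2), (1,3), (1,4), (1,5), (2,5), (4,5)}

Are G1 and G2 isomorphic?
Yes, isomorphic

The graphs are isomorphic.
One valid mapping φ: V(G1) → V(G2): 0→3, 1→1, 2→5, 3→2, 4→4, 5→0

Verify φ preserves adjacency — for each edge of G1, its image is an edge of G2:
  (0,1) → (φ(0),φ(1)) = (1,3) ∈ E(G2) ✓
  (1,2) → (φ(1),φ(2)) = (1,5) ∈ E(G2) ✓
  (1,3) → (φ(1),φ(3)) = (1,2) ∈ E(G2) ✓
  (1,4) → (φ(1),φ(4)) = (1,4) ∈ E(G2) ✓
  (1,5) → (φ(1),φ(5)) = (0,1) ∈ E(G2) ✓
  (2,3) → (φ(2),φ(3)) = (2,5) ∈ E(G2) ✓
  (2,4) → (φ(2),φ(4)) = (4,5) ∈ E(G2) ✓
  (2,5) → (φ(2),φ(5)) = (0,5) ∈ E(G2) ✓
  (4,5) → (φ(4),φ(5)) = (0,4) ∈ E(G2) ✓
All 9 edges of G1 map to edges of G2, and |E(G1)| = |E(G2)| = 9, so φ is a bijection on edges as well as vertices. Hence G1 ≅ G2.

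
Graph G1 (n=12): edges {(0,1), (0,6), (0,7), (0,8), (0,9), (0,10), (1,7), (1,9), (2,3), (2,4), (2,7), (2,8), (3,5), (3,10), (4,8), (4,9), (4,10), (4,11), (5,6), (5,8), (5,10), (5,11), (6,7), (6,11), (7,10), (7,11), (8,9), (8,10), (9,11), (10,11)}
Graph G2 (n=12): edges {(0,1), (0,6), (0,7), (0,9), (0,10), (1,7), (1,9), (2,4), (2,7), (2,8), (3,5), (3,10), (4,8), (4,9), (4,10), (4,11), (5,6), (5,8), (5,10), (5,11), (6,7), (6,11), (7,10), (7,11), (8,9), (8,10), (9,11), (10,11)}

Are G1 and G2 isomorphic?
No, not isomorphic

The graphs are NOT isomorphic.

Counting edges: G1 has 30 edge(s); G2 has 28 edge(s).
Edge count is an isomorphism invariant (a bijection on vertices induces a bijection on edges), so differing edge counts rule out isomorphism.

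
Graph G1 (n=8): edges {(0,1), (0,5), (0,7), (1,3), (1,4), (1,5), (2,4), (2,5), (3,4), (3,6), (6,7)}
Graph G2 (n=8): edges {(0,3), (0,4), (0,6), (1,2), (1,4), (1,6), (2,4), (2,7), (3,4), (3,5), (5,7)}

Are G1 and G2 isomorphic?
Yes, isomorphic

The graphs are isomorphic.
One valid mapping φ: V(G1) → V(G2): 0→2, 1→4, 2→6, 3→3, 4→0, 5→1, 6→5, 7→7

Verify φ preserves adjacency — for each edge of G1, its image is an edge of G2:
  (0,1) → (φ(0),φ(1)) = (2,4) ∈ E(G2) ✓
  (0,5) → (φ(0),φ(5)) = (1,2) ∈ E(G2) ✓
  (0,7) → (φ(0),φ(7)) = (2,7) ∈ E(G2) ✓
  (1,3) → (φ(1),φ(3)) = (3,4) ∈ E(G2) ✓
  (1,4) → (φ(1),φ(4)) = (0,4) ∈ E(G2) ✓
  (1,5) → (φ(1),φ(5)) = (1,4) ∈ E(G2) ✓
  (2,4) → (φ(2),φ(4)) = (0,6) ∈ E(G2) ✓
  (2,5) → (φ(2),φ(5)) = (1,6) ∈ E(G2) ✓
  (3,4) → (φ(3),φ(4)) = (0,3) ∈ E(G2) ✓
  (3,6) → (φ(3),φ(6)) = (3,5) ∈ E(G2) ✓
  (6,7) → (φ(6),φ(7)) = (5,7) ∈ E(G2) ✓
All 11 edges of G1 map to edges of G2, and |E(G1)| = |E(G2)| = 11, so φ is a bijection on edges as well as vertices. Hence G1 ≅ G2.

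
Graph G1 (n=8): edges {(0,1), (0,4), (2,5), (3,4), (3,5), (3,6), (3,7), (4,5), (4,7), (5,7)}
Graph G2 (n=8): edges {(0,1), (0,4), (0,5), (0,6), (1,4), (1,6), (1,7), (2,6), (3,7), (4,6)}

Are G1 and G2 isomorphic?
Yes, isomorphic

The graphs are isomorphic.
One valid mapping φ: V(G1) → V(G2): 0→7, 1→3, 2→2, 3→0, 4→1, 5→6, 6→5, 7→4

Verify φ preserves adjacency — for each edge of G1, its image is an edge of G2:
  (0,1) → (φ(0),φ(1)) = (3,7) ∈ E(G2) ✓
  (0,4) → (φ(0),φ(4)) = (1,7) ∈ E(G2) ✓
  (2,5) → (φ(2),φ(5)) = (2,6) ∈ E(G2) ✓
  (3,4) → (φ(3),φ(4)) = (0,1) ∈ E(G2) ✓
  (3,5) → (φ(3),φ(5)) = (0,6) ∈ E(G2) ✓
  (3,6) → (φ(3),φ(6)) = (0,5) ∈ E(G2) ✓
  (3,7) → (φ(3),φ(7)) = (0,4) ∈ E(G2) ✓
  (4,5) → (φ(4),φ(5)) = (1,6) ∈ E(G2) ✓
  (4,7) → (φ(4),φ(7)) = (1,4) ∈ E(G2) ✓
  (5,7) → (φ(5),φ(7)) = (4,6) ∈ E(G2) ✓
All 10 edges of G1 map to edges of G2, and |E(G1)| = |E(G2)| = 10, so φ is a bijection on edges as well as vertices. Hence G1 ≅ G2.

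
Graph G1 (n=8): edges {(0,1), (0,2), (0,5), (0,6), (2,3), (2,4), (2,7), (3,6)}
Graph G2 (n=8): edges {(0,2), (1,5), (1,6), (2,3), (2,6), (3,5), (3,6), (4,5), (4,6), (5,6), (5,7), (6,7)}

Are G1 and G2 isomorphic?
No, not isomorphic

The graphs are NOT isomorphic.

Counting triangles (3-cliques): G1 has 0, G2 has 5.
Triangle count is an isomorphism invariant, so differing triangle counts rule out isomorphism.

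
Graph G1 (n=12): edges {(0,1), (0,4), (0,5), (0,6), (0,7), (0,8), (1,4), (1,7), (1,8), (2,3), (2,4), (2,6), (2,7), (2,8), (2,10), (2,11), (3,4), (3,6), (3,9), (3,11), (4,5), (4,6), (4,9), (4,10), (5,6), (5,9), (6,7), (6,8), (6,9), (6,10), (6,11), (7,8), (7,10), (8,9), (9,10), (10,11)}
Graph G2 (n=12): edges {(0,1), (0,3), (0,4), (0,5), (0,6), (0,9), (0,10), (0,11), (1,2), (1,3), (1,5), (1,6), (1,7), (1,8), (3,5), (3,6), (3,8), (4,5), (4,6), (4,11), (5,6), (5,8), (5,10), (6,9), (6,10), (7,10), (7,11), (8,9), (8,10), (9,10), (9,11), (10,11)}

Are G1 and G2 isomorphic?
No, not isomorphic

The graphs are NOT isomorphic.

Degrees in G1: deg(0)=6, deg(1)=4, deg(2)=7, deg(3)=5, deg(4)=8, deg(5)=4, deg(6)=10, deg(7)=6, deg(8)=6, deg(9)=6, deg(10)=6, deg(11)=4.
Sorted degree sequence of G1: [10, 8, 7, 6, 6, 6, 6, 6, 5, 4, 4, 4].
Degrees in G2: deg(0)=8, deg(1)=7, deg(2)=1, deg(3)=5, deg(4)=4, deg(5)=7, deg(6)=7, deg(7)=3, deg(8)=5, deg(9)=5, deg(10)=7, deg(11)=5.
Sorted degree sequence of G2: [8, 7, 7, 7, 7, 5, 5, 5, 5, 4, 3, 1].
The (sorted) degree sequence is an isomorphism invariant, so since G1 and G2 have different degree sequences they cannot be isomorphic.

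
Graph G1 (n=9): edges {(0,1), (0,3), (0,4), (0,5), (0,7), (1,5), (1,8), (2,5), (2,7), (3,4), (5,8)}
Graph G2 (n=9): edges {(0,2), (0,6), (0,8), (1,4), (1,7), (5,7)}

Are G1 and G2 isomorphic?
No, not isomorphic

The graphs are NOT isomorphic.

Connected components of G1: 2 component(s) with vertex sets [[6], [0, 1, 2, 3, 4, 5, 7, 8]], sizes [1, 8].
Connected components of G2: 3 component(s) with vertex sets [[3], [0, 2, 6, 8], [1, 4, 5, 7]], sizes [1, 4, 4].
The number of connected components (and the multiset of component sizes) is an isomorphism invariant — an isomorphism maps each component of G1 bijectively onto a component of G2. Since G1 has 2 component(s) and G2 has 3, they cannot be isomorphic.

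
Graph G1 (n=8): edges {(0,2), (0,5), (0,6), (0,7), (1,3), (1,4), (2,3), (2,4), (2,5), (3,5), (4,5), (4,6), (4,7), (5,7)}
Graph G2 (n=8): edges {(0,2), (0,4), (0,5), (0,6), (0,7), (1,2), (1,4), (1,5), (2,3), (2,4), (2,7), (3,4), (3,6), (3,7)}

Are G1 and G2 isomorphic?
Yes, isomorphic

The graphs are isomorphic.
One valid mapping φ: V(G1) → V(G2): 0→3, 1→5, 2→4, 3→1, 4→0, 5→2, 6→6, 7→7

Verify φ preserves adjacency — for each edge of G1, its image is an edge of G2:
  (0,2) → (φ(0),φ(2)) = (3,4) ∈ E(G2) ✓
  (0,5) → (φ(0),φ(5)) = (2,3) ∈ E(G2) ✓
  (0,6) → (φ(0),φ(6)) = (3,6) ∈ E(G2) ✓
  (0,7) → (φ(0),φ(7)) = (3,7) ∈ E(G2) ✓
  (1,3) → (φ(1),φ(3)) = (1,5) ∈ E(G2) ✓
  (1,4) → (φ(1),φ(4)) = (0,5) ∈ E(G2) ✓
  (2,3) → (φ(2),φ(3)) = (1,4) ∈ E(G2) ✓
  (2,4) → (φ(2),φ(4)) = (0,4) ∈ E(G2) ✓
  (2,5) → (φ(2),φ(5)) = (2,4) ∈ E(G2) ✓
  (3,5) → (φ(3),φ(5)) = (1,2) ∈ E(G2) ✓
  (4,5) → (φ(4),φ(5)) = (0,2) ∈ E(G2) ✓
  (4,6) → (φ(4),φ(6)) = (0,6) ∈ E(G2) ✓
  (4,7) → (φ(4),φ(7)) = (0,7) ∈ E(G2) ✓
  (5,7) → (φ(5),φ(7)) = (2,7) ∈ E(G2) ✓
All 14 edges of G1 map to edges of G2, and |E(G1)| = |E(G2)| = 14, so φ is a bijection on edges as well as vertices. Hence G1 ≅ G2.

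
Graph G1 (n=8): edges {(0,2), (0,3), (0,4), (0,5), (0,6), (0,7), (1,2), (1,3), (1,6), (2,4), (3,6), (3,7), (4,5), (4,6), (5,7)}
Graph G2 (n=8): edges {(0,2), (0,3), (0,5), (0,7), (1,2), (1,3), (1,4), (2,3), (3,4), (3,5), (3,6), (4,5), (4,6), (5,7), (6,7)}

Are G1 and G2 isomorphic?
Yes, isomorphic

The graphs are isomorphic.
One valid mapping φ: V(G1) → V(G2): 0→3, 1→7, 2→6, 3→0, 4→4, 5→1, 6→5, 7→2

Verify φ preserves adjacency — for each edge of G1, its image is an edge of G2:
  (0,2) → (φ(0),φ(2)) = (3,6) ∈ E(G2) ✓
  (0,3) → (φ(0),φ(3)) = (0,3) ∈ E(G2) ✓
  (0,4) → (φ(0),φ(4)) = (3,4) ∈ E(G2) ✓
  (0,5) → (φ(0),φ(5)) = (1,3) ∈ E(G2) ✓
  (0,6) → (φ(0),φ(6)) = (3,5) ∈ E(G2) ✓
  (0,7) → (φ(0),φ(7)) = (2,3) ∈ E(G2) ✓
  (1,2) → (φ(1),φ(2)) = (6,7) ∈ E(G2) ✓
  (1,3) → (φ(1),φ(3)) = (0,7) ∈ E(G2) ✓
  (1,6) → (φ(1),φ(6)) = (5,7) ∈ E(G2) ✓
  (2,4) → (φ(2),φ(4)) = (4,6) ∈ E(G2) ✓
  (3,6) → (φ(3),φ(6)) = (0,5) ∈ E(G2) ✓
  (3,7) → (φ(3),φ(7)) = (0,2) ∈ E(G2) ✓
  (4,5) → (φ(4),φ(5)) = (1,4) ∈ E(G2) ✓
  (4,6) → (φ(4),φ(6)) = (4,5) ∈ E(G2) ✓
  (5,7) → (φ(5),φ(7)) = (1,2) ∈ E(G2) ✓
All 15 edges of G1 map to edges of G2, and |E(G1)| = |E(G2)| = 15, so φ is a bijection on edges as well as vertices. Hence G1 ≅ G2.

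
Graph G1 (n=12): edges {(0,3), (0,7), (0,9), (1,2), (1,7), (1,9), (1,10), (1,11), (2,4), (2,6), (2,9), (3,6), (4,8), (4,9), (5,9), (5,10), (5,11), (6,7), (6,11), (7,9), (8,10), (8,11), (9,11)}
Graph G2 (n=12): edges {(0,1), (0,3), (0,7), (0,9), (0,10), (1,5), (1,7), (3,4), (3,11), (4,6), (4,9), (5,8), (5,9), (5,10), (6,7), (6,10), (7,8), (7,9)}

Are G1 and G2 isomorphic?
No, not isomorphic

The graphs are NOT isomorphic.

Connected components of G1: 1 component(s) with vertex sets [[0, 1, 2, 3, 4, 5, 6, 7, 8, 9, 10, 11]], sizes [12].
Connected components of G2: 2 component(s) with vertex sets [[2], [0, 1, 3, 4, 5, 6, 7, 8, 9, 10, 11]], sizes [1, 11].
The number of connected components (and the multiset of component sizes) is an isomorphism invariant — an isomorphism maps each component of G1 bijectively onto a component of G2. Since G1 has 1 component(s) and G2 has 2, they cannot be isomorphic.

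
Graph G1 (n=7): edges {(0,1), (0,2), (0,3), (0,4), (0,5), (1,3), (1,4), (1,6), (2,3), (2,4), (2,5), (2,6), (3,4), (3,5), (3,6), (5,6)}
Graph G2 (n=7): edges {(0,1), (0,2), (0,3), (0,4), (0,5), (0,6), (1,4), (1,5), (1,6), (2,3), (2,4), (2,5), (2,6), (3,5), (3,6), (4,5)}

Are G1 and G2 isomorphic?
Yes, isomorphic

The graphs are isomorphic.
One valid mapping φ: V(G1) → V(G2): 0→5, 1→1, 2→2, 3→0, 4→4, 5→3, 6→6

Verify φ preserves adjacency — for each edge of G1, its image is an edge of G2:
  (0,1) → (φ(0),φ(1)) = (1,5) ∈ E(G2) ✓
  (0,2) → (φ(0),φ(2)) = (2,5) ∈ E(G2) ✓
  (0,3) → (φ(0),φ(3)) = (0,5) ∈ E(G2) ✓
  (0,4) → (φ(0),φ(4)) = (4,5) ∈ E(G2) ✓
  (0,5) → (φ(0),φ(5)) = (3,5) ∈ E(G2) ✓
  (1,3) → (φ(1),φ(3)) = (0,1) ∈ E(G2) ✓
  (1,4) → (φ(1),φ(4)) = (1,4) ∈ E(G2) ✓
  (1,6) → (φ(1),φ(6)) = (1,6) ∈ E(G2) ✓
  (2,3) → (φ(2),φ(3)) = (0,2) ∈ E(G2) ✓
  (2,4) → (φ(2),φ(4)) = (2,4) ∈ E(G2) ✓
  (2,5) → (φ(2),φ(5)) = (2,3) ∈ E(G2) ✓
  (2,6) → (φ(2),φ(6)) = (2,6) ∈ E(G2) ✓
  (3,4) → (φ(3),φ(4)) = (0,4) ∈ E(G2) ✓
  (3,5) → (φ(3),φ(5)) = (0,3) ∈ E(G2) ✓
  (3,6) → (φ(3),φ(6)) = (0,6) ∈ E(G2) ✓
  (5,6) → (φ(5),φ(6)) = (3,6) ∈ E(G2) ✓
All 16 edges of G1 map to edges of G2, and |E(G1)| = |E(G2)| = 16, so φ is a bijection on edges as well as vertices. Hence G1 ≅ G2.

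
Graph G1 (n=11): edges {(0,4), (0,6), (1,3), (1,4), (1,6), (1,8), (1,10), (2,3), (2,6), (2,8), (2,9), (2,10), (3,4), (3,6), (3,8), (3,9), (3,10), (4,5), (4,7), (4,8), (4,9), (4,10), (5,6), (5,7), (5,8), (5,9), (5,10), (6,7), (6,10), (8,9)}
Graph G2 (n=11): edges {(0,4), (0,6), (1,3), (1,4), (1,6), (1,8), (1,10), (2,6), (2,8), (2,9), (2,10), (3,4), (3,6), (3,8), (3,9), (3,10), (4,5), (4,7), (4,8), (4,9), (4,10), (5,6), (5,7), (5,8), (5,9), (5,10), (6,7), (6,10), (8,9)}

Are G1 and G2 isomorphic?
No, not isomorphic

The graphs are NOT isomorphic.

Counting edges: G1 has 30 edge(s); G2 has 29 edge(s).
Edge count is an isomorphism invariant (a bijection on vertices induces a bijection on edges), so differing edge counts rule out isomorphism.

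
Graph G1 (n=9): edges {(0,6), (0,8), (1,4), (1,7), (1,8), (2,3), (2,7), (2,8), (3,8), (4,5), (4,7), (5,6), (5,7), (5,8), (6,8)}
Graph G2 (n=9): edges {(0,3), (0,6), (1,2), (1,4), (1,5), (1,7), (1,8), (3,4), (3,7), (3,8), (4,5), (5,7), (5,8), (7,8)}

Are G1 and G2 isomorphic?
No, not isomorphic

The graphs are NOT isomorphic.

Degrees in G1: deg(0)=2, deg(1)=3, deg(2)=3, deg(3)=2, deg(4)=3, deg(5)=4, deg(6)=3, deg(7)=4, deg(8)=6.
Sorted degree sequence of G1: [6, 4, 4, 3, 3, 3, 3, 2, 2].
Degrees in G2: deg(0)=2, deg(1)=5, deg(2)=1, deg(3)=4, deg(4)=3, deg(5)=4, deg(6)=1, deg(7)=4, deg(8)=4.
Sorted degree sequence of G2: [5, 4, 4, 4, 4, 3, 2, 1, 1].
The (sorted) degree sequence is an isomorphism invariant, so since G1 and G2 have different degree sequences they cannot be isomorphic.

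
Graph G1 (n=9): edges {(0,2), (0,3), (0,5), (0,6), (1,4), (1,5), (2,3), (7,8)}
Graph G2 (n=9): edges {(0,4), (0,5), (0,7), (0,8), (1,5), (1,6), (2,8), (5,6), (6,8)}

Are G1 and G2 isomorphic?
No, not isomorphic

The graphs are NOT isomorphic.

Degrees in G1: deg(0)=4, deg(1)=2, deg(2)=2, deg(3)=2, deg(4)=1, deg(5)=2, deg(6)=1, deg(7)=1, deg(8)=1.
Sorted degree sequence of G1: [4, 2, 2, 2, 2, 1, 1, 1, 1].
Degrees in G2: deg(0)=4, deg(1)=2, deg(2)=1, deg(3)=0, deg(4)=1, deg(5)=3, deg(6)=3, deg(7)=1, deg(8)=3.
Sorted degree sequence of G2: [4, 3, 3, 3, 2, 1, 1, 1, 0].
The (sorted) degree sequence is an isomorphism invariant, so since G1 and G2 have different degree sequences they cannot be isomorphic.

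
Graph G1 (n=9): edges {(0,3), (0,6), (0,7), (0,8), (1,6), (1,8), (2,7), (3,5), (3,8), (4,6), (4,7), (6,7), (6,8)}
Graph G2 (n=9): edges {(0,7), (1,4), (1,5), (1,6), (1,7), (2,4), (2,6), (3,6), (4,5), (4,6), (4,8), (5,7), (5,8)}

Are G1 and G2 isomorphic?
Yes, isomorphic

The graphs are isomorphic.
One valid mapping φ: V(G1) → V(G2): 0→1, 1→8, 2→3, 3→7, 4→2, 5→0, 6→4, 7→6, 8→5

Verify φ preserves adjacency — for each edge of G1, its image is an edge of G2:
  (0,3) → (φ(0),φ(3)) = (1,7) ∈ E(G2) ✓
  (0,6) → (φ(0),φ(6)) = (1,4) ∈ E(G2) ✓
  (0,7) → (φ(0),φ(7)) = (1,6) ∈ E(G2) ✓
  (0,8) → (φ(0),φ(8)) = (1,5) ∈ E(G2) ✓
  (1,6) → (φ(1),φ(6)) = (4,8) ∈ E(G2) ✓
  (1,8) → (φ(1),φ(8)) = (5,8) ∈ E(G2) ✓
  (2,7) → (φ(2),φ(7)) = (3,6) ∈ E(G2) ✓
  (3,5) → (φ(3),φ(5)) = (0,7) ∈ E(G2) ✓
  (3,8) → (φ(3),φ(8)) = (5,7) ∈ E(G2) ✓
  (4,6) → (φ(4),φ(6)) = (2,4) ∈ E(G2) ✓
  (4,7) → (φ(4),φ(7)) = (2,6) ∈ E(G2) ✓
  (6,7) → (φ(6),φ(7)) = (4,6) ∈ E(G2) ✓
  (6,8) → (φ(6),φ(8)) = (4,5) ∈ E(G2) ✓
All 13 edges of G1 map to edges of G2, and |E(G1)| = |E(G2)| = 13, so φ is a bijection on edges as well as vertices. Hence G1 ≅ G2.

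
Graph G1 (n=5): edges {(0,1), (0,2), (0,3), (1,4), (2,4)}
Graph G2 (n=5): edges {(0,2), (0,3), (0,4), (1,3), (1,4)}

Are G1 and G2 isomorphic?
Yes, isomorphic

The graphs are isomorphic.
One valid mapping φ: V(G1) → V(G2): 0→0, 1→3, 2→4, 3→2, 4→1

Verify φ preserves adjacency — for each edge of G1, its image is an edge of G2:
  (0,1) → (φ(0),φ(1)) = (0,3) ∈ E(G2) ✓
  (0,2) → (φ(0),φ(2)) = (0,4) ∈ E(G2) ✓
  (0,3) → (φ(0),φ(3)) = (0,2) ∈ E(G2) ✓
  (1,4) → (φ(1),φ(4)) = (1,3) ∈ E(G2) ✓
  (2,4) → (φ(2),φ(4)) = (1,4) ∈ E(G2) ✓
All 5 edges of G1 map to edges of G2, and |E(G1)| = |E(G2)| = 5, so φ is a bijection on edges as well as vertices. Hence G1 ≅ G2.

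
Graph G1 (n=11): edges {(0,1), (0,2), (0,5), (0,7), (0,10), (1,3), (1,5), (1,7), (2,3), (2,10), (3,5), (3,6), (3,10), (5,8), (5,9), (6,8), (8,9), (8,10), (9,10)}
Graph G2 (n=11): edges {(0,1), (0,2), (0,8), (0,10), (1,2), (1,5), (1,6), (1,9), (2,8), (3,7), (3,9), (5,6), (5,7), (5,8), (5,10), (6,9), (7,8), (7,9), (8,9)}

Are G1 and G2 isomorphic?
Yes, isomorphic

The graphs are isomorphic.
One valid mapping φ: V(G1) → V(G2): 0→9, 1→7, 2→6, 3→5, 4→4, 5→8, 6→10, 7→3, 8→0, 9→2, 10→1

Verify φ preserves adjacency — for each edge of G1, its image is an edge of G2:
  (0,1) → (φ(0),φ(1)) = (7,9) ∈ E(G2) ✓
  (0,2) → (φ(0),φ(2)) = (6,9) ∈ E(G2) ✓
  (0,5) → (φ(0),φ(5)) = (8,9) ∈ E(G2) ✓
  (0,7) → (φ(0),φ(7)) = (3,9) ∈ E(G2) ✓
  (0,10) → (φ(0),φ(10)) = (1,9) ∈ E(G2) ✓
  (1,3) → (φ(1),φ(3)) = (5,7) ∈ E(G2) ✓
  (1,5) → (φ(1),φ(5)) = (7,8) ∈ E(G2) ✓
  (1,7) → (φ(1),φ(7)) = (3,7) ∈ E(G2) ✓
  (2,3) → (φ(2),φ(3)) = (5,6) ∈ E(G2) ✓
  (2,10) → (φ(2),φ(10)) = (1,6) ∈ E(G2) ✓
  (3,5) → (φ(3),φ(5)) = (5,8) ∈ E(G2) ✓
  (3,6) → (φ(3),φ(6)) = (5,10) ∈ E(G2) ✓
  (3,10) → (φ(3),φ(10)) = (1,5) ∈ E(G2) ✓
  (5,8) → (φ(5),φ(8)) = (0,8) ∈ E(G2) ✓
  (5,9) → (φ(5),φ(9)) = (2,8) ∈ E(G2) ✓
  (6,8) → (φ(6),φ(8)) = (0,10) ∈ E(G2) ✓
  (8,9) → (φ(8),φ(9)) = (0,2) ∈ E(G2) ✓
  (8,10) → (φ(8),φ(10)) = (0,1) ∈ E(G2) ✓
  (9,10) → (φ(9),φ(10)) = (1,2) ∈ E(G2) ✓
All 19 edges of G1 map to edges of G2, and |E(G1)| = |E(G2)| = 19, so φ is a bijection on edges as well as vertices. Hence G1 ≅ G2.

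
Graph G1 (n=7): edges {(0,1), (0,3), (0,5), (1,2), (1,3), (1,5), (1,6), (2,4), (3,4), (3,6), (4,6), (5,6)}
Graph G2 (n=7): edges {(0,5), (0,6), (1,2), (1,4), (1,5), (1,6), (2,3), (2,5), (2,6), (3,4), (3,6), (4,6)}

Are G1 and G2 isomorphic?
Yes, isomorphic

The graphs are isomorphic.
One valid mapping φ: V(G1) → V(G2): 0→3, 1→6, 2→0, 3→2, 4→5, 5→4, 6→1

Verify φ preserves adjacency — for each edge of G1, its image is an edge of G2:
  (0,1) → (φ(0),φ(1)) = (3,6) ∈ E(G2) ✓
  (0,3) → (φ(0),φ(3)) = (2,3) ∈ E(G2) ✓
  (0,5) → (φ(0),φ(5)) = (3,4) ∈ E(G2) ✓
  (1,2) → (φ(1),φ(2)) = (0,6) ∈ E(G2) ✓
  (1,3) → (φ(1),φ(3)) = (2,6) ∈ E(G2) ✓
  (1,5) → (φ(1),φ(5)) = (4,6) ∈ E(G2) ✓
  (1,6) → (φ(1),φ(6)) = (1,6) ∈ E(G2) ✓
  (2,4) → (φ(2),φ(4)) = (0,5) ∈ E(G2) ✓
  (3,4) → (φ(3),φ(4)) = (2,5) ∈ E(G2) ✓
  (3,6) → (φ(3),φ(6)) = (1,2) ∈ E(G2) ✓
  (4,6) → (φ(4),φ(6)) = (1,5) ∈ E(G2) ✓
  (5,6) → (φ(5),φ(6)) = (1,4) ∈ E(G2) ✓
All 12 edges of G1 map to edges of G2, and |E(G1)| = |E(G2)| = 12, so φ is a bijection on edges as well as vertices. Hence G1 ≅ G2.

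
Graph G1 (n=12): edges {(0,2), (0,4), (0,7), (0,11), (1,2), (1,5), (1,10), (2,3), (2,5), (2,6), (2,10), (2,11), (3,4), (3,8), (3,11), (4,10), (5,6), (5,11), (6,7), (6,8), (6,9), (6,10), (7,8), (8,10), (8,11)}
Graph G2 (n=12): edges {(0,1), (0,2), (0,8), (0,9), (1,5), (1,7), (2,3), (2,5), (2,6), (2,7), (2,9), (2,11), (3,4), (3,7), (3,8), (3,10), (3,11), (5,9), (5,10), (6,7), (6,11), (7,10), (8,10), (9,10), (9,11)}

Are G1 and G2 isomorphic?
Yes, isomorphic

The graphs are isomorphic.
One valid mapping φ: V(G1) → V(G2): 0→0, 1→6, 2→2, 3→5, 4→1, 5→11, 6→3, 7→8, 8→10, 9→4, 10→7, 11→9

Verify φ preserves adjacency — for each edge of G1, its image is an edge of G2:
  (0,2) → (φ(0),φ(2)) = (0,2) ∈ E(G2) ✓
  (0,4) → (φ(0),φ(4)) = (0,1) ∈ E(G2) ✓
  (0,7) → (φ(0),φ(7)) = (0,8) ∈ E(G2) ✓
  (0,11) → (φ(0),φ(11)) = (0,9) ∈ E(G2) ✓
  (1,2) → (φ(1),φ(2)) = (2,6) ∈ E(G2) ✓
  (1,5) → (φ(1),φ(5)) = (6,11) ∈ E(G2) ✓
  (1,10) → (φ(1),φ(10)) = (6,7) ∈ E(G2) ✓
  (2,3) → (φ(2),φ(3)) = (2,5) ∈ E(G2) ✓
  (2,5) → (φ(2),φ(5)) = (2,11) ∈ E(G2) ✓
  (2,6) → (φ(2),φ(6)) = (2,3) ∈ E(G2) ✓
  (2,10) → (φ(2),φ(10)) = (2,7) ∈ E(G2) ✓
  (2,11) → (φ(2),φ(11)) = (2,9) ∈ E(G2) ✓
  (3,4) → (φ(3),φ(4)) = (1,5) ∈ E(G2) ✓
  (3,8) → (φ(3),φ(8)) = (5,10) ∈ E(G2) ✓
  (3,11) → (φ(3),φ(11)) = (5,9) ∈ E(G2) ✓
  (4,10) → (φ(4),φ(10)) = (1,7) ∈ E(G2) ✓
  (5,6) → (φ(5),φ(6)) = (3,11) ∈ E(G2) ✓
  (5,11) → (φ(5),φ(11)) = (9,11) ∈ E(G2) ✓
  (6,7) → (φ(6),φ(7)) = (3,8) ∈ E(G2) ✓
  (6,8) → (φ(6),φ(8)) = (3,10) ∈ E(G2) ✓
  (6,9) → (φ(6),φ(9)) = (3,4) ∈ E(G2) ✓
  (6,10) → (φ(6),φ(10)) = (3,7) ∈ E(G2) ✓
  (7,8) → (φ(7),φ(8)) = (8,10) ∈ E(G2) ✓
  (8,10) → (φ(8),φ(10)) = (7,10) ∈ E(G2) ✓
  (8,11) → (φ(8),φ(11)) = (9,10) ∈ E(G2) ✓
All 25 edges of G1 map to edges of G2, and |E(G1)| = |E(G2)| = 25, so φ is a bijection on edges as well as vertices. Hence G1 ≅ G2.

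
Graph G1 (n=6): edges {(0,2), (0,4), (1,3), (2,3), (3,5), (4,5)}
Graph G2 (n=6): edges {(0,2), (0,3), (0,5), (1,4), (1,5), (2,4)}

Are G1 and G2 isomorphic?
Yes, isomorphic

The graphs are isomorphic.
One valid mapping φ: V(G1) → V(G2): 0→4, 1→3, 2→2, 3→0, 4→1, 5→5

Verify φ preserves adjacency — for each edge of G1, its image is an edge of G2:
  (0,2) → (φ(0),φ(2)) = (2,4) ∈ E(G2) ✓
  (0,4) → (φ(0),φ(4)) = (1,4) ∈ E(G2) ✓
  (1,3) → (φ(1),φ(3)) = (0,3) ∈ E(G2) ✓
  (2,3) → (φ(2),φ(3)) = (0,2) ∈ E(G2) ✓
  (3,5) → (φ(3),φ(5)) = (0,5) ∈ E(G2) ✓
  (4,5) → (φ(4),φ(5)) = (1,5) ∈ E(G2) ✓
All 6 edges of G1 map to edges of G2, and |E(G1)| = |E(G2)| = 6, so φ is a bijection on edges as well as vertices. Hence G1 ≅ G2.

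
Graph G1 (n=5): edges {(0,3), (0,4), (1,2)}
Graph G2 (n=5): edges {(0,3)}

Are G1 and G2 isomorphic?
No, not isomorphic

The graphs are NOT isomorphic.

Connected components of G1: 2 component(s) with vertex sets [[1, 2], [0, 3, 4]], sizes [2, 3].
Connected components of G2: 4 component(s) with vertex sets [[1], [2], [4], [0, 3]], sizes [1, 1, 1, 2].
The number of connected components (and the multiset of component sizes) is an isomorphism invariant — an isomorphism maps each component of G1 bijectively onto a component of G2. Since G1 has 2 component(s) and G2 has 4, they cannot be isomorphic.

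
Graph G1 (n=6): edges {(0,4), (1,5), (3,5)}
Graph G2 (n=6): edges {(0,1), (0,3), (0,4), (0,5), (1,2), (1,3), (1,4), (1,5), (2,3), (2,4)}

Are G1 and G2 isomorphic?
No, not isomorphic

The graphs are NOT isomorphic.

Degrees in G1: deg(0)=1, deg(1)=1, deg(2)=0, deg(3)=1, deg(4)=1, deg(5)=2.
Sorted degree sequence of G1: [2, 1, 1, 1, 1, 0].
Degrees in G2: deg(0)=4, deg(1)=5, deg(2)=3, deg(3)=3, deg(4)=3, deg(5)=2.
Sorted degree sequence of G2: [5, 4, 3, 3, 3, 2].
The (sorted) degree sequence is an isomorphism invariant, so since G1 and G2 have different degree sequences they cannot be isomorphic.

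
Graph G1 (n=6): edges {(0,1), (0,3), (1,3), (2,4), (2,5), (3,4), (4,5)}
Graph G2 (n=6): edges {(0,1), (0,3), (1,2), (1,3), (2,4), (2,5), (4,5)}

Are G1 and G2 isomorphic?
Yes, isomorphic

The graphs are isomorphic.
One valid mapping φ: V(G1) → V(G2): 0→4, 1→5, 2→3, 3→2, 4→1, 5→0

Verify φ preserves adjacency — for each edge of G1, its image is an edge of G2:
  (0,1) → (φ(0),φ(1)) = (4,5) ∈ E(G2) ✓
  (0,3) → (φ(0),φ(3)) = (2,4) ∈ E(G2) ✓
  (1,3) → (φ(1),φ(3)) = (2,5) ∈ E(G2) ✓
  (2,4) → (φ(2),φ(4)) = (1,3) ∈ E(G2) ✓
  (2,5) → (φ(2),φ(5)) = (0,3) ∈ E(G2) ✓
  (3,4) → (φ(3),φ(4)) = (1,2) ∈ E(G2) ✓
  (4,5) → (φ(4),φ(5)) = (0,1) ∈ E(G2) ✓
All 7 edges of G1 map to edges of G2, and |E(G1)| = |E(G2)| = 7, so φ is a bijection on edges as well as vertices. Hence G1 ≅ G2.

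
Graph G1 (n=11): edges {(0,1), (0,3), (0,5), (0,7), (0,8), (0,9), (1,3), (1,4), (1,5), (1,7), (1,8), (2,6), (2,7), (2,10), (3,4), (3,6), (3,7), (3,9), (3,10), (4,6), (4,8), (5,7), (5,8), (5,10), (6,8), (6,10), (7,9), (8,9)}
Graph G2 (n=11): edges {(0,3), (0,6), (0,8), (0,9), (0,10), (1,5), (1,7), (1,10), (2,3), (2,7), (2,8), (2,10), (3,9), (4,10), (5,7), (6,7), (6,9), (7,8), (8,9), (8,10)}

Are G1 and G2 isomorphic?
No, not isomorphic

The graphs are NOT isomorphic.

Counting triangles (3-cliques): G1 has 20, G2 has 7.
Triangle count is an isomorphism invariant, so differing triangle counts rule out isomorphism.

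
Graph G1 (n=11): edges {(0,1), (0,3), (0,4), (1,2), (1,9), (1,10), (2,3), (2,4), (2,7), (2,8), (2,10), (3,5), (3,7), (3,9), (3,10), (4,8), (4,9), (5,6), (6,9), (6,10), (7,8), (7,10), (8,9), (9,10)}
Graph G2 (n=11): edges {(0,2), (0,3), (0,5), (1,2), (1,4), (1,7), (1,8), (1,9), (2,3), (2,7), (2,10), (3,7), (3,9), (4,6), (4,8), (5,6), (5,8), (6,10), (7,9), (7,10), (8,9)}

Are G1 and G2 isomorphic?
No, not isomorphic

The graphs are NOT isomorphic.

Counting triangles (3-cliques): G1 has 11, G2 has 8.
Triangle count is an isomorphism invariant, so differing triangle counts rule out isomorphism.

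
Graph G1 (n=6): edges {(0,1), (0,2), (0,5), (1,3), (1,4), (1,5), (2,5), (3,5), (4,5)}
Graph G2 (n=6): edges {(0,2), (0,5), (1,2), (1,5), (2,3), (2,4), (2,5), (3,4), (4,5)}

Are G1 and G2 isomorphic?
Yes, isomorphic

The graphs are isomorphic.
One valid mapping φ: V(G1) → V(G2): 0→4, 1→5, 2→3, 3→1, 4→0, 5→2

Verify φ preserves adjacency — for each edge of G1, its image is an edge of G2:
  (0,1) → (φ(0),φ(1)) = (4,5) ∈ E(G2) ✓
  (0,2) → (φ(0),φ(2)) = (3,4) ∈ E(G2) ✓
  (0,5) → (φ(0),φ(5)) = (2,4) ∈ E(G2) ✓
  (1,3) → (φ(1),φ(3)) = (1,5) ∈ E(G2) ✓
  (1,4) → (φ(1),φ(4)) = (0,5) ∈ E(G2) ✓
  (1,5) → (φ(1),φ(5)) = (2,5) ∈ E(G2) ✓
  (2,5) → (φ(2),φ(5)) = (2,3) ∈ E(G2) ✓
  (3,5) → (φ(3),φ(5)) = (1,2) ∈ E(G2) ✓
  (4,5) → (φ(4),φ(5)) = (0,2) ∈ E(G2) ✓
All 9 edges of G1 map to edges of G2, and |E(G1)| = |E(G2)| = 9, so φ is a bijection on edges as well as vertices. Hence G1 ≅ G2.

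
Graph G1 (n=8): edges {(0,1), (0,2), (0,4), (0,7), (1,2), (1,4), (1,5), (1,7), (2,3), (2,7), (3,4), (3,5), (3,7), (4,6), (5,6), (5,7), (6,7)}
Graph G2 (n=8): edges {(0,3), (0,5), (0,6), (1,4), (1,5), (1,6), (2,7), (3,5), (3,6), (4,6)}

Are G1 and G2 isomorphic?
No, not isomorphic

The graphs are NOT isomorphic.

Connected components of G1: 1 component(s) with vertex sets [[0, 1, 2, 3, 4, 5, 6, 7]], sizes [8].
Connected components of G2: 2 component(s) with vertex sets [[2, 7], [0, 1, 3, 4, 5, 6]], sizes [2, 6].
The number of connected components (and the multiset of component sizes) is an isomorphism invariant — an isomorphism maps each component of G1 bijectively onto a component of G2. Since G1 has 1 component(s) and G2 has 2, they cannot be isomorphic.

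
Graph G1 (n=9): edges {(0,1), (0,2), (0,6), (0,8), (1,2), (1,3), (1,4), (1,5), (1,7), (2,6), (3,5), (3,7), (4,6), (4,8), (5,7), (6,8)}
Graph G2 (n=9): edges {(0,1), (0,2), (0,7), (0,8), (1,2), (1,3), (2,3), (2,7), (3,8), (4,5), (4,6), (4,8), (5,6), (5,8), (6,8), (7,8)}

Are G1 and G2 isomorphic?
Yes, isomorphic

The graphs are isomorphic.
One valid mapping φ: V(G1) → V(G2): 0→0, 1→8, 2→7, 3→4, 4→3, 5→6, 6→2, 7→5, 8→1

Verify φ preserves adjacency — for each edge of G1, its image is an edge of G2:
  (0,1) → (φ(0),φ(1)) = (0,8) ∈ E(G2) ✓
  (0,2) → (φ(0),φ(2)) = (0,7) ∈ E(G2) ✓
  (0,6) → (φ(0),φ(6)) = (0,2) ∈ E(G2) ✓
  (0,8) → (φ(0),φ(8)) = (0,1) ∈ E(G2) ✓
  (1,2) → (φ(1),φ(2)) = (7,8) ∈ E(G2) ✓
  (1,3) → (φ(1),φ(3)) = (4,8) ∈ E(G2) ✓
  (1,4) → (φ(1),φ(4)) = (3,8) ∈ E(G2) ✓
  (1,5) → (φ(1),φ(5)) = (6,8) ∈ E(G2) ✓
  (1,7) → (φ(1),φ(7)) = (5,8) ∈ E(G2) ✓
  (2,6) → (φ(2),φ(6)) = (2,7) ∈ E(G2) ✓
  (3,5) → (φ(3),φ(5)) = (4,6) ∈ E(G2) ✓
  (3,7) → (φ(3),φ(7)) = (4,5) ∈ E(G2) ✓
  (4,6) → (φ(4),φ(6)) = (2,3) ∈ E(G2) ✓
  (4,8) → (φ(4),φ(8)) = (1,3) ∈ E(G2) ✓
  (5,7) → (φ(5),φ(7)) = (5,6) ∈ E(G2) ✓
  (6,8) → (φ(6),φ(8)) = (1,2) ∈ E(G2) ✓
All 16 edges of G1 map to edges of G2, and |E(G1)| = |E(G2)| = 16, so φ is a bijection on edges as well as vertices. Hence G1 ≅ G2.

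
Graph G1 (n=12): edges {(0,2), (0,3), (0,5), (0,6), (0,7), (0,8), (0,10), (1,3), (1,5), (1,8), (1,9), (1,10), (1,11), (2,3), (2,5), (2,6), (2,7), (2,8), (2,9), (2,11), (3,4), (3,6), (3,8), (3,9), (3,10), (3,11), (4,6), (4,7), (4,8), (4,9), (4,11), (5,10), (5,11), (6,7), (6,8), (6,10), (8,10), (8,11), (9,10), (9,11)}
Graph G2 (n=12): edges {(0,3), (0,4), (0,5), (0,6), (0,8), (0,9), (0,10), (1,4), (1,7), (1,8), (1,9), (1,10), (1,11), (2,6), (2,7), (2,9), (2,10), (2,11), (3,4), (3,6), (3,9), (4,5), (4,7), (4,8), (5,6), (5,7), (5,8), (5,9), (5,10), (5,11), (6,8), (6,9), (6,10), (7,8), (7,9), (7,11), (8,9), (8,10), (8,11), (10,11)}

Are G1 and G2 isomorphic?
Yes, isomorphic

The graphs are isomorphic.
One valid mapping φ: V(G1) → V(G2): 0→6, 1→11, 2→9, 3→8, 4→4, 5→2, 6→0, 7→3, 8→5, 9→1, 10→10, 11→7

Verify φ preserves adjacency — for each edge of G1, its image is an edge of G2:
  (0,2) → (φ(0),φ(2)) = (6,9) ∈ E(G2) ✓
  (0,3) → (φ(0),φ(3)) = (6,8) ∈ E(G2) ✓
  (0,5) → (φ(0),φ(5)) = (2,6) ∈ E(G2) ✓
  (0,6) → (φ(0),φ(6)) = (0,6) ∈ E(G2) ✓
  (0,7) → (φ(0),φ(7)) = (3,6) ∈ E(G2) ✓
  (0,8) → (φ(0),φ(8)) = (5,6) ∈ E(G2) ✓
  (0,10) → (φ(0),φ(10)) = (6,10) ∈ E(G2) ✓
  (1,3) → (φ(1),φ(3)) = (8,11) ∈ E(G2) ✓
  (1,5) → (φ(1),φ(5)) = (2,11) ∈ E(G2) ✓
  (1,8) → (φ(1),φ(8)) = (5,11) ∈ E(G2) ✓
  (1,9) → (φ(1),φ(9)) = (1,11) ∈ E(G2) ✓
  (1,10) → (φ(1),φ(10)) = (10,11) ∈ E(G2) ✓
  (1,11) → (φ(1),φ(11)) = (7,11) ∈ E(G2) ✓
  (2,3) → (φ(2),φ(3)) = (8,9) ∈ E(G2) ✓
  (2,5) → (φ(2),φ(5)) = (2,9) ∈ E(G2) ✓
  (2,6) → (φ(2),φ(6)) = (0,9) ∈ E(G2) ✓
  (2,7) → (φ(2),φ(7)) = (3,9) ∈ E(G2) ✓
  (2,8) → (φ(2),φ(8)) = (5,9) ∈ E(G2) ✓
  (2,9) → (φ(2),φ(9)) = (1,9) ∈ E(G2) ✓
  (2,11) → (φ(2),φ(11)) = (7,9) ∈ E(G2) ✓
  (3,4) → (φ(3),φ(4)) = (4,8) ∈ E(G2) ✓
  (3,6) → (φ(3),φ(6)) = (0,8) ∈ E(G2) ✓
  (3,8) → (φ(3),φ(8)) = (5,8) ∈ E(G2) ✓
  (3,9) → (φ(3),φ(9)) = (1,8) ∈ E(G2) ✓
  (3,10) → (φ(3),φ(10)) = (8,10) ∈ E(G2) ✓
  (3,11) → (φ(3),φ(11)) = (7,8) ∈ E(G2) ✓
  (4,6) → (φ(4),φ(6)) = (0,4) ∈ E(G2) ✓
  (4,7) → (φ(4),φ(7)) = (3,4) ∈ E(G2) ✓
  (4,8) → (φ(4),φ(8)) = (4,5) ∈ E(G2) ✓
  (4,9) → (φ(4),φ(9)) = (1,4) ∈ E(G2) ✓
  (4,11) → (φ(4),φ(11)) = (4,7) ∈ E(G2) ✓
  (5,10) → (φ(5),φ(10)) = (2,10) ∈ E(G2) ✓
  (5,11) → (φ(5),φ(11)) = (2,7) ∈ E(G2) ✓
  (6,7) → (φ(6),φ(7)) = (0,3) ∈ E(G2) ✓
  (6,8) → (φ(6),φ(8)) = (0,5) ∈ E(G2) ✓
  (6,10) → (φ(6),φ(10)) = (0,10) ∈ E(G2) ✓
  (8,10) → (φ(8),φ(10)) = (5,10) ∈ E(G2) ✓
  (8,11) → (φ(8),φ(11)) = (5,7) ∈ E(G2) ✓
  (9,10) → (φ(9),φ(10)) = (1,10) ∈ E(G2) ✓
  (9,11) → (φ(9),φ(11)) = (1,7) ∈ E(G2) ✓
All 40 edges of G1 map to edges of G2, and |E(G1)| = |E(G2)| = 40, so φ is a bijection on edges as well as vertices. Hence G1 ≅ G2.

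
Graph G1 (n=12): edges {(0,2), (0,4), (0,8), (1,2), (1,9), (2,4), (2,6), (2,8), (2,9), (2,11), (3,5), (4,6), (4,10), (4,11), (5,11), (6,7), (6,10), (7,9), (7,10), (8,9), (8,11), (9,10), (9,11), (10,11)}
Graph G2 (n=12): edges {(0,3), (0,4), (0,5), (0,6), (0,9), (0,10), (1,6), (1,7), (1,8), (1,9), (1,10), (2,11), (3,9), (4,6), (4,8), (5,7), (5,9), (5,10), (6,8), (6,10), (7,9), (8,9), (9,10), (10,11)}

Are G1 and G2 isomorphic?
Yes, isomorphic

The graphs are isomorphic.
One valid mapping φ: V(G1) → V(G2): 0→7, 1→3, 2→9, 3→2, 4→1, 5→11, 6→8, 7→4, 8→5, 9→0, 10→6, 11→10

Verify φ preserves adjacency — for each edge of G1, its image is an edge of G2:
  (0,2) → (φ(0),φ(2)) = (7,9) ∈ E(G2) ✓
  (0,4) → (φ(0),φ(4)) = (1,7) ∈ E(G2) ✓
  (0,8) → (φ(0),φ(8)) = (5,7) ∈ E(G2) ✓
  (1,2) → (φ(1),φ(2)) = (3,9) ∈ E(G2) ✓
  (1,9) → (φ(1),φ(9)) = (0,3) ∈ E(G2) ✓
  (2,4) → (φ(2),φ(4)) = (1,9) ∈ E(G2) ✓
  (2,6) → (φ(2),φ(6)) = (8,9) ∈ E(G2) ✓
  (2,8) → (φ(2),φ(8)) = (5,9) ∈ E(G2) ✓
  (2,9) → (φ(2),φ(9)) = (0,9) ∈ E(G2) ✓
  (2,11) → (φ(2),φ(11)) = (9,10) ∈ E(G2) ✓
  (3,5) → (φ(3),φ(5)) = (2,11) ∈ E(G2) ✓
  (4,6) → (φ(4),φ(6)) = (1,8) ∈ E(G2) ✓
  (4,10) → (φ(4),φ(10)) = (1,6) ∈ E(G2) ✓
  (4,11) → (φ(4),φ(11)) = (1,10) ∈ E(G2) ✓
  (5,11) → (φ(5),φ(11)) = (10,11) ∈ E(G2) ✓
  (6,7) → (φ(6),φ(7)) = (4,8) ∈ E(G2) ✓
  (6,10) → (φ(6),φ(10)) = (6,8) ∈ E(G2) ✓
  (7,9) → (φ(7),φ(9)) = (0,4) ∈ E(G2) ✓
  (7,10) → (φ(7),φ(10)) = (4,6) ∈ E(G2) ✓
  (8,9) → (φ(8),φ(9)) = (0,5) ∈ E(G2) ✓
  (8,11) → (φ(8),φ(11)) = (5,10) ∈ E(G2) ✓
  (9,10) → (φ(9),φ(10)) = (0,6) ∈ E(G2) ✓
  (9,11) → (φ(9),φ(11)) = (0,10) ∈ E(G2) ✓
  (10,11) → (φ(10),φ(11)) = (6,10) ∈ E(G2) ✓
All 24 edges of G1 map to edges of G2, and |E(G1)| = |E(G2)| = 24, so φ is a bijection on edges as well as vertices. Hence G1 ≅ G2.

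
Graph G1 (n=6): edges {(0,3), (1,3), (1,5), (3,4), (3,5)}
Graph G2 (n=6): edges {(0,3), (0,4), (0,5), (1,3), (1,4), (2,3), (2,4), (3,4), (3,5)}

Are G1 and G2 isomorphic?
No, not isomorphic

The graphs are NOT isomorphic.

Degrees in G1: deg(0)=1, deg(1)=2, deg(2)=0, deg(3)=4, deg(4)=1, deg(5)=2.
Sorted degree sequence of G1: [4, 2, 2, 1, 1, 0].
Degrees in G2: deg(0)=3, deg(1)=2, deg(2)=2, deg(3)=5, deg(4)=4, deg(5)=2.
Sorted degree sequence of G2: [5, 4, 3, 2, 2, 2].
The (sorted) degree sequence is an isomorphism invariant, so since G1 and G2 have different degree sequences they cannot be isomorphic.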